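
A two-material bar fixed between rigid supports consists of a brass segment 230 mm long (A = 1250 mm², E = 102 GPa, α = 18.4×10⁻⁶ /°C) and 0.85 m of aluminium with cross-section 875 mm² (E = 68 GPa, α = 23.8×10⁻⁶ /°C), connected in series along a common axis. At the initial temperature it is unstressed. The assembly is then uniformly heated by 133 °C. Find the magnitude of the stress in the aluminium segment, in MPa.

σ ≈ 231 MPa (compressive)

Free thermal expansion of the whole bar: Σ αᵢΔT Lᵢ = 18.4×10⁻⁶×133×230 + 23.8×10⁻⁶×133×850 = 3.253 mm.
The walls prevent any net length change, so an axial force P (same in every segment) develops. Compatibility: P · Σ Lᵢ/(AᵢEᵢ) = δ_free.
Σ Lᵢ/(AᵢEᵢ) = 230/(1250×102×10³) + 850/(875×68×10³) = 1.609×10⁻⁵ mm/N.
P = 3.253 / 1.609×10⁻⁵ = 202200 N = 202.2 kN, compressive.
σ_{aluminium} = P / A = 202200 / 875 = 231.1 MPa.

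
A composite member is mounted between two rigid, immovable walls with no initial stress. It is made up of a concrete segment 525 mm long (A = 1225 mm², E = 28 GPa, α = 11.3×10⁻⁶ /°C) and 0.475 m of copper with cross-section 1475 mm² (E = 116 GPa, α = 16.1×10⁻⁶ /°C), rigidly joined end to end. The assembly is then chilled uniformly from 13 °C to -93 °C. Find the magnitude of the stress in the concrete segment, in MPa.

σ ≈ 65 MPa (tensile)

Free thermal contraction of the whole bar: Σ αᵢΔT Lᵢ = 11.3×10⁻⁶×106×525 + 16.1×10⁻⁶×106×475 = 1.439 mm.
The walls prevent any net length change, so an axial force P (same in every segment) develops. Compatibility: P · Σ Lᵢ/(AᵢEᵢ) = δ_free.
The series flexibility is Σ Lᵢ/(AᵢEᵢ) = 525/(1225×28×10³) + 475/(1475×116×10³) = 1.808×10⁻⁵ mm/N.
Hence P = δ_free / Σ(L/AE) = 1.439/1.808×10⁻⁵ = 79.61 kN (tensile).
σ_{concrete} = P / A = 79610 / 1225 = 64.99 MPa.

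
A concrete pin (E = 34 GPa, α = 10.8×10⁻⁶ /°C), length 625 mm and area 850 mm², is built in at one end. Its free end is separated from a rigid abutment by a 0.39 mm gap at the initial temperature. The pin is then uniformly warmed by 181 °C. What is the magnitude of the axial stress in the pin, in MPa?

If the wall were absent the pin would grow by αΔT L = 10.8×10⁻⁶ × 181 × 625 = 1.222 mm.
After closing the 0.39 mm clearance, 1.222 − 0.39 = 0.8318 mm of expansion remains to be suppressed by the wall.
So σ = E(δ_free − g)/L = 34×10³ × 0.8318/625 = 45.25 MPa.

σ ≈ 45.2 MPa (compressive)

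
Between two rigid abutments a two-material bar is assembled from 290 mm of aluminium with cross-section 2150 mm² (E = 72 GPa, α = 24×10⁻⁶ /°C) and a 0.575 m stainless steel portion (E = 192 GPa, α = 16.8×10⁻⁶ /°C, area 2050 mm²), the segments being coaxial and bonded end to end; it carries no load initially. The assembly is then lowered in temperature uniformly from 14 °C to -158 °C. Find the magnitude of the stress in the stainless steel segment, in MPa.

σ ≈ 418 MPa (tensile)

If the supports were absent, the total length change would be Σ αᵢΔT Lᵢ = 24×10⁻⁶×172×290 + 16.8×10⁻⁶×172×575 = 2.859 mm.
Since the ends are fixed, an axial force P builds up, equal in every segment, with P · Σ Lᵢ/(AᵢEᵢ) = δ_free.
Σ Lᵢ/(AᵢEᵢ) = 290/(2150×72×10³) + 575/(2050×192×10³) = 3.334×10⁻⁶ mm/N.
Hence P = δ_free / Σ(L/AE) = 2.859/3.334×10⁻⁶ = 857.4 kN (tensile).
σ_{stainless steel} = P / A = 857400 / 2050 = 418.2 MPa.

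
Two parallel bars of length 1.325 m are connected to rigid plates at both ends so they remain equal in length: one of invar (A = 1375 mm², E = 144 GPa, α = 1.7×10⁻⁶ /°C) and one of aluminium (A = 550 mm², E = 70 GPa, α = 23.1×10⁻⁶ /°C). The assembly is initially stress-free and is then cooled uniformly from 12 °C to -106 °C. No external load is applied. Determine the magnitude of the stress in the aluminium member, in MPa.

σ ≈ 148 MPa (tensile)

Both members must finish at the same length. With the larger α, the aluminium tends to over-contract; the plates restrain it, putting the aluminium in tension and the invar in compression. With no external load the two internal forces are equal and opposite, magnitude P.
Setting the final lengths equal and cancelling L: (α₁ − α₂)ΔT = P/(A₁E₁) + P/(A₂E₂).
|α₁ − α₂|·ΔT = 21.4×10⁻⁶ × 118 = 0.002525.
1/(A₁E₁) + 1/(A₂E₂) = 1/(1375×144×10³) + 1/(550×70×10³) = 3.102×10⁻⁸ N⁻¹.
P = 0.002525 / 3.102×10⁻⁸ = 81390 N = 81.39 kN.
σ_{aluminium} = P/A₂ = 81390/550 = 148 MPa, tensile.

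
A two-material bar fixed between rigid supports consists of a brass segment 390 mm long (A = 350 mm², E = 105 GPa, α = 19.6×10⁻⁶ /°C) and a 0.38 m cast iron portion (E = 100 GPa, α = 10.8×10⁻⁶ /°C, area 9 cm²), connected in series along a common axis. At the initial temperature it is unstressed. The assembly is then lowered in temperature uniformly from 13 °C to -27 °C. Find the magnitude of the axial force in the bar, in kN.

Free thermal contraction of the whole bar: Σ αᵢΔT Lᵢ = 19.6×10⁻⁶×40×390 + 10.8×10⁻⁶×40×380 = 0.4699 mm.
Since the ends are fixed, an axial force P builds up, equal in every segment, with P · Σ Lᵢ/(AᵢEᵢ) = δ_free.
The series flexibility is Σ Lᵢ/(AᵢEᵢ) = 390/(350×105×10³) + 380/(900×100×10³) = 1.483×10⁻⁵ mm/N.
Hence P = δ_free / Σ(L/AE) = 0.4699/1.483×10⁻⁵ = 31.68 kN (tensile).

P ≈ 31.7 kN (tensile)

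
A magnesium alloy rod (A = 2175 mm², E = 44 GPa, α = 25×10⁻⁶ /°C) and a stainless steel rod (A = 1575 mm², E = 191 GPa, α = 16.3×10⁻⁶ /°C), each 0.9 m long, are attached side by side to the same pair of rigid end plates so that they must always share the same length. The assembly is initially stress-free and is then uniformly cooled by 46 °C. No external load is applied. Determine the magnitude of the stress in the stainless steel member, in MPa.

σ ≈ 18.4 MPa (compressive)

Equilibrium of a rigid end plate with no external load gives equal and opposite internal forces ±P in the two members. Since α_{magnesium alloy} > α_{stainless steel}, cooling drives the magnesium alloy into tension and the stainless steel into compression.
Compatibility of the two members (thermal + elastic change equal): (α₁ − α₂)ΔT = P·[1/(A₁E₁) + 1/(A₂E₂)].
|α₁ − α₂|·ΔT = 8.7×10⁻⁶ × 46 = 0.0004002.
1/(A₁E₁) + 1/(A₂E₂) = 1/(2175×44×10³) + 1/(1575×191×10³) = 1.377×10⁻⁸ N⁻¹.
P = 0.0004002 / 1.377×10⁻⁸ = 29060 N = 29.06 kN.
σ_{stainless steel} = P/A₂ = 29060/1575 = 18.45 MPa, compressive.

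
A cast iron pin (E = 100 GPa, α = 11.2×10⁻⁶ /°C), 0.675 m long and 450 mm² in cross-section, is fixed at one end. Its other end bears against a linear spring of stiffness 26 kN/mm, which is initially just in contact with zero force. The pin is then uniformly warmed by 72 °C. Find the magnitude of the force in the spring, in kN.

If the spring were absent the pin would lengthen by αΔT L = 11.2×10⁻⁶ × 72 × 675 = 0.5443 mm.
Let P be the compressive force at the spring. The pin shortens elastically by PL/(AE) and the spring compresses by P/k; together these equal δ_free.
P [ L/(AE) + 1/k ] = δ_free → P [ 675/(450×100×10³) + 1/(26×10³) ] = 0.5443.
P = 0.5443 / 5.346×10⁻⁵ = 10180 N.

P ≈ 10.2 kN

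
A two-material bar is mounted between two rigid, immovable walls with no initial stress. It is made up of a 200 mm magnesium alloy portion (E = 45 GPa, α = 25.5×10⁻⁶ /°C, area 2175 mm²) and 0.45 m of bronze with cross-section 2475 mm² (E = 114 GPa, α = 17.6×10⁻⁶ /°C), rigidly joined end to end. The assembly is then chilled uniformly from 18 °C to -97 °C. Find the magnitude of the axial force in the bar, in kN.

If the supports were absent, the total length change would be Σ αᵢΔT Lᵢ = 25.5×10⁻⁶×115×200 + 17.6×10⁻⁶×115×450 = 1.497 mm.
Since the ends are fixed, an axial force P builds up, equal in every segment, with P · Σ Lᵢ/(AᵢEᵢ) = δ_free.
Σ Lᵢ/(AᵢEᵢ) = 200/(2175×45×10³) + 450/(2475×114×10³) = 3.638×10⁻⁶ mm/N.
Hence P = δ_free / Σ(L/AE) = 1.497/3.638×10⁻⁶ = 411.5 kN (tensile).

P ≈ 412 kN (tensile)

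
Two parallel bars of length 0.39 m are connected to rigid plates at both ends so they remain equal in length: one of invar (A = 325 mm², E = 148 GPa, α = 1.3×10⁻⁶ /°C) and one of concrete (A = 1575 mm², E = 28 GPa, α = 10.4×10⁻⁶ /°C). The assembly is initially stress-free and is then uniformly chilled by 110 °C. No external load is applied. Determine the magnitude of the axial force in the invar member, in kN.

Both members must finish at the same length. With the larger α, the concrete tends to over-contract; the plates restrain it, putting the concrete in tension and the invar in compression. With no external load the two internal forces are equal and opposite, magnitude P.
Equating the net (thermal + elastic) strains gives |α₁ − α₂|·ΔT = P·[1/(A₁E₁) + 1/(A₂E₂)].
|α₁ − α₂|·ΔT = 9.1×10⁻⁶ × 110 = 0.001001.
1/(A₁E₁) + 1/(A₂E₂) = 1/(325×148×10³) + 1/(1575×28×10³) = 4.347×10⁻⁸ N⁻¹.
So P = 0.001001 / 4.347×10⁻⁸ = 23.03 kN.

P ≈ 23 kN (compressive in the invar)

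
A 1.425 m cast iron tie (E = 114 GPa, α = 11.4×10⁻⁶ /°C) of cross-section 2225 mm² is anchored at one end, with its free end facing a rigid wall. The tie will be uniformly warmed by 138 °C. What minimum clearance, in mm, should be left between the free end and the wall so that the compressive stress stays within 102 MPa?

g ≈ 0.967 mm

With no wall the tie would lengthen by αΔT L = 11.4×10⁻⁶ × 138 × 1425 = 2.242 mm.
A stress of 102 MPa corresponds to the wall pushing the tie back by σL/E = 102×1425/(114×10³) = 1.275 mm.
So the gap has to take up the difference, g_min = δ_free − σL/E = 2.242 − 1.275 = 0.9668 mm.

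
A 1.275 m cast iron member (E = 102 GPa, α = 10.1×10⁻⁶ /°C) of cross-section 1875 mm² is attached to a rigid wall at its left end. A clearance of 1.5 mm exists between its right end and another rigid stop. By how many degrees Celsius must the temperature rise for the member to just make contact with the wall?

ΔT ≈ 116 °C

Contact occurs when the free expansion equals the gap: αΔT L = 1.5 mm.
ΔT = 1.5 / (10.1×10⁻⁶ × 1275) = 116.5 °C.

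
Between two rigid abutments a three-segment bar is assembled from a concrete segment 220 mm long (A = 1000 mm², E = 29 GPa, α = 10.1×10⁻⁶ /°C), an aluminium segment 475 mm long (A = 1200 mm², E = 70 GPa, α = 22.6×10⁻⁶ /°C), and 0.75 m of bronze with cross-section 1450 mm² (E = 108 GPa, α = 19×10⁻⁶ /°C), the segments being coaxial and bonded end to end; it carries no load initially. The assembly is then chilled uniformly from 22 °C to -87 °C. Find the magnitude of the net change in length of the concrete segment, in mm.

|ΔL| ≈ 1.01 mm

With the walls removed the bar would change length by δ_free = Σ αᵢΔT Lᵢ = 10.1×10⁻⁶×109×220 + 22.6×10⁻⁶×109×475 + 19×10⁻⁶×109×750 = 2.966 mm.
Since the ends are fixed, an axial force P builds up, equal in every segment, with P · Σ Lᵢ/(AᵢEᵢ) = δ_free.
Σ Lᵢ/(AᵢEᵢ) = 220/(1000×29×10³) + 475/(1200×70×10³) + 750/(1450×108×10³) = 1.803×10⁻⁵ mm/N.
So P = 2.966 / 1.803×10⁻⁵ = 164.5 kN, tensile.
For the concrete segment, free thermal change = 10.1×10⁻⁶×109×220 = 0.2422 mm and elastic change from P = 164500×220/(1000×29×10³) = 1.248 mm; these oppose, so the net change is 1.01 mm (segment lengthens).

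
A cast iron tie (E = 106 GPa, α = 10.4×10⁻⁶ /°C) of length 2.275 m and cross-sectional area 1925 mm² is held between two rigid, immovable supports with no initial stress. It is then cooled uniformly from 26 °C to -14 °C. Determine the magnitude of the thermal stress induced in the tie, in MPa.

σ ≈ 44.1 MPa (tensile)

Because both ends are immovable the net strain is zero, and the suppressed thermal strain is αΔT = 10.4×10⁻⁶ × 40 = 416×10⁻⁶.
Hence σ = E·αΔT = 106×10³ × 416×10⁻⁶ = 44.1 MPa, tensile.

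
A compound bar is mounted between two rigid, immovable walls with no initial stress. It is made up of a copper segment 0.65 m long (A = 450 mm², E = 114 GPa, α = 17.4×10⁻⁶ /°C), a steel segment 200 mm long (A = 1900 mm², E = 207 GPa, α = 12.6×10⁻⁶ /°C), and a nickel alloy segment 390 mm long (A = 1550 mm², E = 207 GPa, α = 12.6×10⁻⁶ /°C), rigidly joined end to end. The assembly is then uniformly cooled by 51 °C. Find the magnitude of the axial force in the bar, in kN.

P ≈ 66.4 kN (tensile)

Free thermal contraction of the whole bar: Σ αᵢΔT Lᵢ = 17.4×10⁻⁶×51×650 + 12.6×10⁻⁶×51×200 + 12.6×10⁻⁶×51×390 = 0.9559 mm.
The walls prevent any net length change, so an axial force P (same in every segment) develops. Compatibility: P · Σ Lᵢ/(AᵢEᵢ) = δ_free.
Σ Lᵢ/(AᵢEᵢ) = 650/(450×114×10³) + 200/(1900×207×10³) + 390/(1550×207×10³) = 1.439×10⁻⁵ mm/N.
Hence P = δ_free / Σ(L/AE) = 0.9559/1.439×10⁻⁵ = 66.41 kN (tensile).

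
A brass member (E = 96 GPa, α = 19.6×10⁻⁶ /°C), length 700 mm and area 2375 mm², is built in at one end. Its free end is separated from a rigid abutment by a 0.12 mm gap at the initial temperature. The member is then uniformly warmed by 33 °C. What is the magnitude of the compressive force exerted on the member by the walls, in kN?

If the wall were absent the member would grow by αΔT L = 19.6×10⁻⁶ × 33 × 700 = 0.4528 mm.
After closing the 0.12 mm clearance, 0.4528 − 0.12 = 0.3328 mm of expansion remains to be suppressed by the wall.
Compatibility: PL/(AE) = 0.3328 mm, so σ = P/A = E × (0.3328/700) = 45.64 MPa.
P = σA = 45.64 × 2375 = 108.4 kN.

P ≈ 108 kN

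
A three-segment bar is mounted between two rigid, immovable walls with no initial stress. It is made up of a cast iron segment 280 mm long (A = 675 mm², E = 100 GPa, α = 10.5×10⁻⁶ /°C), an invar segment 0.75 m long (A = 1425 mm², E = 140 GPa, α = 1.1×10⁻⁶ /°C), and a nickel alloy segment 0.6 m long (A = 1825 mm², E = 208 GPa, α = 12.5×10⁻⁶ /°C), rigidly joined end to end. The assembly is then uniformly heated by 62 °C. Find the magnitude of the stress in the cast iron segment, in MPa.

With the walls removed the bar would change length by δ_free = Σ αᵢΔT Lᵢ = 10.5×10⁻⁶×62×280 + 1.1×10⁻⁶×62×750 + 12.5×10⁻⁶×62×600 = 0.6984 mm.
The walls prevent any net length change, so an axial force P (same in every segment) develops. Compatibility: P · Σ Lᵢ/(AᵢEᵢ) = δ_free.
Σ Lᵢ/(AᵢEᵢ) = 280/(675×100×10³) + 750/(1425×140×10³) + 600/(1825×208×10³) = 9.488×10⁻⁶ mm/N.
Hence P = δ_free / Σ(L/AE) = 0.6984/9.488×10⁻⁶ = 73.61 kN (compressive).
σ_{cast iron} = P / A = 73610 / 675 = 109.1 MPa.

σ ≈ 109 MPa (compressive)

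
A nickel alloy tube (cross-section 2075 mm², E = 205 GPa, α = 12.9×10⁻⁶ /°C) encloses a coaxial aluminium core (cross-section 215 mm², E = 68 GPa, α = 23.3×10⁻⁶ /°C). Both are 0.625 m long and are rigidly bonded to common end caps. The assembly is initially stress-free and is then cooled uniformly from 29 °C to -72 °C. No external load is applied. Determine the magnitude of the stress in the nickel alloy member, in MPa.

The aluminium has the larger α, so on cooling it would change length more than the nickel alloy if both were free. The rigid plates force a common final length, so the aluminium is put into tension and the nickel alloy into compression, with equal and opposite forces P (no external load).
Equating the net (thermal + elastic) strains gives |α₁ − α₂|·ΔT = P·[1/(A₁E₁) + 1/(A₂E₂)].
|α₁ − α₂|·ΔT = 10.4×10⁻⁶ × 101 = 0.00105.
1/(A₁E₁) + 1/(A₂E₂) = 1/(2075×205×10³) + 1/(215×68×10³) = 7.075×10⁻⁸ N⁻¹.
So P = 0.00105 / 7.075×10⁻⁸ = 14.85 kN.
σ_{nickel alloy} = P/A₁ = 14850/2075 = 7.155 MPa, compressive.

σ ≈ 7.15 MPa (compressive)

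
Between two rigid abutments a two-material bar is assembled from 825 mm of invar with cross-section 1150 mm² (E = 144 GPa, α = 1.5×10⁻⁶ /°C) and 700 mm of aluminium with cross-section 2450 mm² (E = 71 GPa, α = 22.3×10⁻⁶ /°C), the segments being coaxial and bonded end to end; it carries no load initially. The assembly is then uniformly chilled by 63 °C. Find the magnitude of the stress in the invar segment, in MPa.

σ ≈ 102 MPa (tensile)

Free thermal contraction of the whole bar: Σ αᵢΔT Lᵢ = 1.5×10⁻⁶×63×825 + 22.3×10⁻⁶×63×700 = 1.061 mm.
Since the ends are fixed, an axial force P builds up, equal in every segment, with P · Σ Lᵢ/(AᵢEᵢ) = δ_free.
The series flexibility is Σ Lᵢ/(AᵢEᵢ) = 825/(1150×144×10³) + 700/(2450×71×10³) = 9.006×10⁻⁶ mm/N.
Hence P = δ_free / Σ(L/AE) = 1.061/9.006×10⁻⁶ = 117.9 kN (tensile).
σ_{invar} = P / A = 117900 / 1150 = 102.5 MPa.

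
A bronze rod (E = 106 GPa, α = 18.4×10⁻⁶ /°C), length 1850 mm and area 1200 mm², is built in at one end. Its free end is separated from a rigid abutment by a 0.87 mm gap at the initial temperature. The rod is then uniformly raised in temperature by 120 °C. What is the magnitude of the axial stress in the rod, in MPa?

Free thermal elongation = αΔT L = 18.4×10⁻⁶ × 120 × 1850 = 4.085 mm.
After closing the 0.87 mm clearance, 4.085 − 0.87 = 3.215 mm of expansion remains to be suppressed by the wall.
So σ = E(δ_free − g)/L = 106×10³ × 3.215/1850 = 184.2 MPa.

σ ≈ 184 MPa (compressive)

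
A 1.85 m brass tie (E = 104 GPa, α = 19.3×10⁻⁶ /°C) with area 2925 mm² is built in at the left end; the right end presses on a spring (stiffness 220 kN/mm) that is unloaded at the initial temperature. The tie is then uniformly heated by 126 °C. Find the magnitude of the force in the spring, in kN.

Free thermal expansion: δ_free = αΔT L = 19.3×10⁻⁶ × 126 × 1850 = 4.499 mm.
Let P be the compressive force at the spring. The tie shortens elastically by PL/(AE) and the spring compresses by P/k; together these equal δ_free.
So P = δ_free / [L/(AE) + 1/k] = 4.499 / [ 1850/(2925×104×10³) + 1/(220×10³) ].
P = 4.499 / 1.063×10⁻⁵ = 423300 N.

P ≈ 423 kN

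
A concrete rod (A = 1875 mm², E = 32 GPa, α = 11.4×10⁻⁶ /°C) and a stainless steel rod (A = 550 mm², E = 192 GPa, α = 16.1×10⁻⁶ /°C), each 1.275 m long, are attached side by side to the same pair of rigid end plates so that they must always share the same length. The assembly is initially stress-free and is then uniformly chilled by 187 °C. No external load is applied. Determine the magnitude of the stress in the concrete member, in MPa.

Equilibrium of a rigid end plate with no external load gives equal and opposite internal forces ±P in the two members. Since α_{stainless steel} > α_{concrete}, cooling drives the stainless steel into tension and the concrete into compression.
Setting the final lengths equal and cancelling L: (α₁ − α₂)ΔT = P/(A₁E₁) + P/(A₂E₂).
|α₁ − α₂|·ΔT = 4.7×10⁻⁶ × 187 = 0.0008789.
1/(A₁E₁) + 1/(A₂E₂) = 1/(1875×32×10³) + 1/(550×192×10³) = 2.614×10⁻⁸ N⁻¹.
So P = 0.0008789 / 2.614×10⁻⁸ = 33.63 kN.
σ_{concrete} = P/A₁ = 33630/1875 = 17.93 MPa, compressive.

σ ≈ 17.9 MPa (compressive)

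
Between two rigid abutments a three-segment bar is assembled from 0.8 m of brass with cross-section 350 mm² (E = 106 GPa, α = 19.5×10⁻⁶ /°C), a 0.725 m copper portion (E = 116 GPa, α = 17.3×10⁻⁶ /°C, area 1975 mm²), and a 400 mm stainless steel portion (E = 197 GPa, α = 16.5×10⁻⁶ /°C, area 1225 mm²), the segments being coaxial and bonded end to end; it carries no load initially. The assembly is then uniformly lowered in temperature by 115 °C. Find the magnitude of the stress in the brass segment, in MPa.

σ ≈ 433 MPa (tensile)

If the supports were absent, the total length change would be Σ αᵢΔT Lᵢ = 19.5×10⁻⁶×115×800 + 17.3×10⁻⁶×115×725 + 16.5×10⁻⁶×115×400 = 3.995 mm.
The rigid supports impose zero overall length change; the single axial force P common to all segments must satisfy P Σ Lᵢ/(AᵢEᵢ) = δ_free.
The series flexibility is Σ Lᵢ/(AᵢEᵢ) = 800/(350×106×10³) + 725/(1975×116×10³) + 400/(1225×197×10³) = 2.639×10⁻⁵ mm/N.
P = 3.995 / 2.639×10⁻⁵ = 151400 N = 151.4 kN, tensile.
σ_{brass} = P / A = 151400 / 350 = 432.6 MPa.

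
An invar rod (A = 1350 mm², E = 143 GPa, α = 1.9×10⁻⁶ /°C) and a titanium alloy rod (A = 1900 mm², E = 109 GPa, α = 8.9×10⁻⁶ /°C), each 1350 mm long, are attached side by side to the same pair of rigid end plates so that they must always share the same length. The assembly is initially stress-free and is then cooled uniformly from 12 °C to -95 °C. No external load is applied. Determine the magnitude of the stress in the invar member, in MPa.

Equilibrium of a rigid end plate with no external load gives equal and opposite internal forces ±P in the two members. Since α_{titanium alloy} > α_{invar}, cooling drives the titanium alloy into tension and the invar into compression.
Equating the net (thermal + elastic) strains gives |α₁ − α₂|·ΔT = P·[1/(A₁E₁) + 1/(A₂E₂)].
|α₁ − α₂|·ΔT = 7×10⁻⁶ × 107 = 0.000749.
1/(A₁E₁) + 1/(A₂E₂) = 1/(1350×143×10³) + 1/(1900×109×10³) = 1.001×10⁻⁸ N⁻¹.
So P = 0.000749 / 1.001×10⁻⁸ = 74.84 kN.
σ_{invar} = P/A₁ = 74840/1350 = 55.43 MPa, compressive.

σ ≈ 55.4 MPa (compressive)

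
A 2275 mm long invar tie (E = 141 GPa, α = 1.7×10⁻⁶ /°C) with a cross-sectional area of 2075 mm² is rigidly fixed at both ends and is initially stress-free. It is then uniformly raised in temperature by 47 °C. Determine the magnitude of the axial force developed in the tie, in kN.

P ≈ 23.4 kN (compressive)

With zero net strain, σ = E·αΔT = 141 GPa × 1.7×10⁻⁶ × 47 = 11.27 MPa.
P = AEαΔT = 2075 × 141×10³ × 1.7×10⁻⁶ × 47 = 23.38 kN (compressive).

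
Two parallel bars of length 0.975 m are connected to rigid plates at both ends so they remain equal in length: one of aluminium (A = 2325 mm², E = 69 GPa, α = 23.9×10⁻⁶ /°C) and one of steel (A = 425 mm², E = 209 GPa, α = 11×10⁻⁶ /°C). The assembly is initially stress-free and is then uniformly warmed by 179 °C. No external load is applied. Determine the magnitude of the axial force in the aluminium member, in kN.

P ≈ 132 kN (compressive in the aluminium)

Equilibrium of a rigid end plate with no external load gives equal and opposite internal forces ±P in the two members. Since α_{aluminium} > α_{steel}, heating drives the aluminium into compression and the steel into tension.
Setting the final lengths equal and cancelling L: (α₁ − α₂)ΔT = P/(A₁E₁) + P/(A₂E₂).
|α₁ − α₂|·ΔT = 12.9×10⁻⁶ × 179 = 0.002309.
1/(A₁E₁) + 1/(A₂E₂) = 1/(2325×69×10³) + 1/(425×209×10³) = 1.749×10⁻⁸ N⁻¹.
P = 0.002309 / 1.749×10⁻⁸ = 132000 N = 132 kN.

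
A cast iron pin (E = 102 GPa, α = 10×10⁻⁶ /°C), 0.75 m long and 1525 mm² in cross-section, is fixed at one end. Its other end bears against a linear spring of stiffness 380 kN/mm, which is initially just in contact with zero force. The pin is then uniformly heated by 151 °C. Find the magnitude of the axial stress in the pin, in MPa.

If the spring were absent the pin would lengthen by αΔT L = 10×10⁻⁶ × 151 × 750 = 1.132 mm.
Let P be the compressive force at the spring. The pin shortens elastically by PL/(AE) and the spring compresses by P/k; together these equal δ_free.
P [ L/(AE) + 1/k ] = δ_free → P [ 750/(1525×102×10³) + 1/(380×10³) ] = 1.132.
P = 1.132 / 7.453×10⁻⁶ = 151900 N.
σ = P/A = 151900/1525 = 99.64 MPa.

σ ≈ 99.6 MPa (compressive)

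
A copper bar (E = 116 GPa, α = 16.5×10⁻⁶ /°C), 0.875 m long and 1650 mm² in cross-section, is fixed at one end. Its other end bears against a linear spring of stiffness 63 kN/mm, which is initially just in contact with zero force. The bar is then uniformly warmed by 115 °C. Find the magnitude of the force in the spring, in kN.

Free thermal expansion: δ_free = αΔT L = 16.5×10⁻⁶ × 115 × 875 = 1.66 mm.
Let P be the compressive force at the spring. The bar shortens elastically by PL/(AE) and the spring compresses by P/k; together these equal δ_free.
So P = δ_free / [L/(AE) + 1/k] = 1.66 / [ 875/(1650×116×10³) + 1/(63×10³) ].
P = 1.66 / 2.044×10⁻⁵ = 81210 N.

P ≈ 81.2 kN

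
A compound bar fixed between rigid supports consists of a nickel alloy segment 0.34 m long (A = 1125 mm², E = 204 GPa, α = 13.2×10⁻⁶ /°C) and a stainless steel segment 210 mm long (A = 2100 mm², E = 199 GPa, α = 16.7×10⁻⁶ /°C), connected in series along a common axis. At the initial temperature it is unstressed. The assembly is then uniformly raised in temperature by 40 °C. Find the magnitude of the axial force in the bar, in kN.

Free thermal expansion of the whole bar: Σ αᵢΔT Lᵢ = 13.2×10⁻⁶×40×340 + 16.7×10⁻⁶×40×210 = 0.3198 mm.
The rigid supports impose zero overall length change; the single axial force P common to all segments must satisfy P Σ Lᵢ/(AᵢEᵢ) = δ_free.
The series flexibility is Σ Lᵢ/(AᵢEᵢ) = 340/(1125×204×10³) + 210/(2100×199×10³) = 1.984×10⁻⁶ mm/N.
P = 0.3198 / 1.984×10⁻⁶ = 161200 N = 161.2 kN, compressive.

P ≈ 161 kN (compressive)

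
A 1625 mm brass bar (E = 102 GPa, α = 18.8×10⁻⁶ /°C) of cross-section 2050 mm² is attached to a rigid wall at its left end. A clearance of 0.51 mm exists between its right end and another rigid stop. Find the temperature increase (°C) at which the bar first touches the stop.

Contact occurs when the free expansion equals the gap: αΔT L = 0.51 mm.
So ΔT = g/(αL) = 0.51/(18.8×10⁻⁶ × 1625) = 16.69 °C.

ΔT ≈ 16.7 °C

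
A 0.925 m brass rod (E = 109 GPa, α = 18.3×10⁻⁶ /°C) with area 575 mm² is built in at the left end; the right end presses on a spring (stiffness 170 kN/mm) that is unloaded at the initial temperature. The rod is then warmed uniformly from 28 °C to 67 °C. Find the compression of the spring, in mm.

If the spring were absent the rod would lengthen by αΔT L = 18.3×10⁻⁶ × 39 × 925 = 0.6602 mm.
With a force P in the spring, the elastic change of the rod is PL/(AE) and that of the spring is P/k; compatibility requires their sum to equal δ_free.
So P = δ_free / [L/(AE) + 1/k] = 0.6602 / [ 925/(575×109×10³) + 1/(170×10³) ].
P = 0.6602 / 2.064×10⁻⁵ = 31980 N.
Spring compression = P/k = 31980/(170×10³) = 0.1881 mm.

δ ≈ 0.188 mm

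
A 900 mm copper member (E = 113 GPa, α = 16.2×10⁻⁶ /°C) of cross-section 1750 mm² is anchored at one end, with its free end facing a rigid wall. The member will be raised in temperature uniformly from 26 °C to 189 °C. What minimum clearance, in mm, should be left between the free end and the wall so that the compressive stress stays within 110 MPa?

With no wall the member would lengthen by αΔT L = 16.2×10⁻⁶ × 163 × 900 = 2.377 mm.
A stress of 110 MPa corresponds to the wall pushing the member back by σL/E = 110×900/(113×10³) = 0.8761 mm.
So the gap has to take up the difference, g_min = δ_free − σL/E = 2.377 − 0.8761 = 1.5 mm.

g ≈ 1.5 mm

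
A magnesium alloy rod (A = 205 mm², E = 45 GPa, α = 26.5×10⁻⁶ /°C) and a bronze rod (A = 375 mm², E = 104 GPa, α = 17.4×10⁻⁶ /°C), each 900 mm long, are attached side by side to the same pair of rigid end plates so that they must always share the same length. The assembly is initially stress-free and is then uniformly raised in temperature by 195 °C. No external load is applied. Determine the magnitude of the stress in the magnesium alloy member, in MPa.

σ ≈ 64.6 MPa (compressive)

Both members must finish at the same length. With the larger α, the magnesium alloy tends to over-expand; the plates restrain it, putting the magnesium alloy in compression and the bronze in tension. With no external load the two internal forces are equal and opposite, magnitude P.
Compatibility of the two members (thermal + elastic change equal): (α₁ − α₂)ΔT = P·[1/(A₁E₁) + 1/(A₂E₂)].
|α₁ − α₂|·ΔT = 9.1×10⁻⁶ × 195 = 0.001775.
1/(A₁E₁) + 1/(A₂E₂) = 1/(205×45×10³) + 1/(375×104×10³) = 1.34×10⁻⁷ N⁻¹.
So P = 0.001775 / 1.34×10⁻⁷ = 13.24 kN.
σ_{magnesium alloy} = P/A₁ = 13240/205 = 64.58 MPa, compressive.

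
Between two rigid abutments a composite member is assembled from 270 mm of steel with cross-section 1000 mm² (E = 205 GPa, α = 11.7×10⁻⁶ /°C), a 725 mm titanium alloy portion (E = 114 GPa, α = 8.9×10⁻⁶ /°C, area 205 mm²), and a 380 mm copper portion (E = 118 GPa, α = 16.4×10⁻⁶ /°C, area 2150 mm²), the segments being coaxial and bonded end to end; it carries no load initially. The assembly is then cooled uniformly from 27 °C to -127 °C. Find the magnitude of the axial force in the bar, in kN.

P ≈ 72.1 kN (tensile)

If the supports were absent, the total length change would be Σ αᵢΔT Lᵢ = 11.7×10⁻⁶×154×270 + 8.9×10⁻⁶×154×725 + 16.4×10⁻⁶×154×380 = 2.44 mm.
Since the ends are fixed, an axial force P builds up, equal in every segment, with P · Σ Lᵢ/(AᵢEᵢ) = δ_free.
Σ Lᵢ/(AᵢEᵢ) = 270/(1000×205×10³) + 725/(205×114×10³) + 380/(2150×118×10³) = 3.384×10⁻⁵ mm/N.
Hence P = δ_free / Σ(L/AE) = 2.44/3.384×10⁻⁵ = 72.11 kN (tensile).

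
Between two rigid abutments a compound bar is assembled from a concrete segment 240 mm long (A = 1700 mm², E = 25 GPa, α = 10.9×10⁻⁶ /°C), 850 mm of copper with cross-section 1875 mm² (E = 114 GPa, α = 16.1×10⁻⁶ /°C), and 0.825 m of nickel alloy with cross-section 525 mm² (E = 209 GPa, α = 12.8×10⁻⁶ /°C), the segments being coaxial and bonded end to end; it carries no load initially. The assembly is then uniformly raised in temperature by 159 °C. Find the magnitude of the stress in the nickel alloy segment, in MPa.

σ ≈ 475 MPa (compressive)

With the walls removed the bar would change length by δ_free = Σ αᵢΔT Lᵢ = 10.9×10⁻⁶×159×240 + 16.1×10⁻⁶×159×850 + 12.8×10⁻⁶×159×825 = 4.271 mm.
Since the ends are fixed, an axial force P builds up, equal in every segment, with P · Σ Lᵢ/(AᵢEᵢ) = δ_free.
The series flexibility is Σ Lᵢ/(AᵢEᵢ) = 240/(1700×25×10³) + 850/(1875×114×10³) + 825/(525×209×10³) = 1.714×10⁻⁵ mm/N.
P = 4.271 / 1.714×10⁻⁵ = 249100 N = 249.1 kN, compressive.
σ_{nickel alloy} = P / A = 249100 / 525 = 474.6 MPa.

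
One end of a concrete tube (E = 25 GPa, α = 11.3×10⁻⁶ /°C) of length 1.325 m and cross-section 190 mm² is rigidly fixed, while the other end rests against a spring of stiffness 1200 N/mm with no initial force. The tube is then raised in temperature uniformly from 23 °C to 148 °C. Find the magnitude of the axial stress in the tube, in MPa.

The unrestrained thermal change is αΔT L = 11.3×10⁻⁶ × 125 × 1325 = 1.872 mm.
Let P be the compressive force at the spring. The tube shortens elastically by PL/(AE) and the spring compresses by P/k; together these equal δ_free.
So P = δ_free / [L/(AE) + 1/k] = 1.872 / [ 1325/(190×25×10³) + 1/(1200) ].
P = 1.872 / 0.001112 = 1683 N.
σ = P/A = 1683/190 = 8.856 MPa.

σ ≈ 8.86 MPa (compressive)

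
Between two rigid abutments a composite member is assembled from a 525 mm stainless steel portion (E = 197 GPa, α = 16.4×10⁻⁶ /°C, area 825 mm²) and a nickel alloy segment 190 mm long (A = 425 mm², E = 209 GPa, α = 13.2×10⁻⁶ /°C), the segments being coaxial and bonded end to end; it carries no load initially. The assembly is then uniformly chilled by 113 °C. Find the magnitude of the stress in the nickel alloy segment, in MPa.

Free thermal contraction of the whole bar: Σ αᵢΔT Lᵢ = 16.4×10⁻⁶×113×525 + 13.2×10⁻⁶×113×190 = 1.256 mm.
The rigid supports impose zero overall length change; the single axial force P common to all segments must satisfy P Σ Lᵢ/(AᵢEᵢ) = δ_free.
The series flexibility is Σ Lᵢ/(AᵢEᵢ) = 525/(825×197×10³) + 190/(425×209×10³) = 5.369×10⁻⁶ mm/N.
So P = 1.256 / 5.369×10⁻⁶ = 234 kN, tensile.
σ_{nickel alloy} = P / A = 234000 / 425 = 550.6 MPa.

σ ≈ 551 MPa (tensile)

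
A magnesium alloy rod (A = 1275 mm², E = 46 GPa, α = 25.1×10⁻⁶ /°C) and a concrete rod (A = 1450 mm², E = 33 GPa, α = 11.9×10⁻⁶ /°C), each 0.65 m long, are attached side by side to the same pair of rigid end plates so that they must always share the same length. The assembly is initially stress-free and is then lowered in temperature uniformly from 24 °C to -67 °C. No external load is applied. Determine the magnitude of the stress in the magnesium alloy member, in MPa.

Equilibrium of a rigid end plate with no external load gives equal and opposite internal forces ±P in the two members. Since α_{magnesium alloy} > α_{concrete}, cooling drives the magnesium alloy into tension and the concrete into compression.
Setting the final lengths equal and cancelling L: (α₁ − α₂)ΔT = P/(A₁E₁) + P/(A₂E₂).
|α₁ − α₂|·ΔT = 13.2×10⁻⁶ × 91 = 0.001201.
1/(A₁E₁) + 1/(A₂E₂) = 1/(1275×46×10³) + 1/(1450×33×10³) = 3.795×10⁻⁸ N⁻¹.
So P = 0.001201 / 3.795×10⁻⁸ = 31.65 kN.
σ_{magnesium alloy} = P/A₁ = 31650/1275 = 24.83 MPa, tensile.

σ ≈ 24.8 MPa (tensile)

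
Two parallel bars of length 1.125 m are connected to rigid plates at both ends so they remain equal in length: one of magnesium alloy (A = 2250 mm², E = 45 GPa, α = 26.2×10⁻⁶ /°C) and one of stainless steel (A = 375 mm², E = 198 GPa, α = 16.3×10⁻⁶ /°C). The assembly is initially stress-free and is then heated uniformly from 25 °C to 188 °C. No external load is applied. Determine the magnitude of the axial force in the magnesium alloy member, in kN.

The magnesium alloy has the larger α, so on heating it would change length more than the stainless steel if both were free. The rigid plates force a common final length, so the magnesium alloy is put into compression and the stainless steel into tension, with equal and opposite forces P (no external load).
Equating the net (thermal + elastic) strains gives |α₁ − α₂|·ΔT = P·[1/(A₁E₁) + 1/(A₂E₂)].
|α₁ − α₂|·ΔT = 9.9×10⁻⁶ × 163 = 0.001614.
1/(A₁E₁) + 1/(A₂E₂) = 1/(2250×45×10³) + 1/(375×198×10³) = 2.334×10⁻⁸ N⁻¹.
P = 0.001614 / 2.334×10⁻⁸ = 69130 N = 69.13 kN.

P ≈ 69.1 kN (compressive in the magnesium alloy)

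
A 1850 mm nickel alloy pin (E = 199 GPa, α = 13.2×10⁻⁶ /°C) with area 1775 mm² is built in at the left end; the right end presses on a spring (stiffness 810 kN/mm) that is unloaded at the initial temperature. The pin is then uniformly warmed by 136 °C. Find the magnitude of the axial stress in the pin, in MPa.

If the spring were absent the pin would lengthen by αΔT L = 13.2×10⁻⁶ × 136 × 1850 = 3.321 mm.
Let P be the compressive force at the spring. The pin shortens elastically by PL/(AE) and the spring compresses by P/k; together these equal δ_free.
So P = δ_free / [L/(AE) + 1/k] = 3.321 / [ 1850/(1775×199×10³) + 1/(810×10³) ].
P = 3.321 / 6.472×10⁻⁶ = 513200 N.
σ = P/A = 513200/1775 = 289.1 MPa.

σ ≈ 289 MPa (compressive)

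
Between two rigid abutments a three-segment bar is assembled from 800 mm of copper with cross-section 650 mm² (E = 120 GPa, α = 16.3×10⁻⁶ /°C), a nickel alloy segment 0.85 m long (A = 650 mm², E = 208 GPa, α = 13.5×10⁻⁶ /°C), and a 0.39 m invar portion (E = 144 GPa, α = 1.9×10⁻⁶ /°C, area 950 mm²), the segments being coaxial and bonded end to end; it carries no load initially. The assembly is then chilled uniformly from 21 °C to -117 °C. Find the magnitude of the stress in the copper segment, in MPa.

σ ≈ 276 MPa (tensile)

If the supports were absent, the total length change would be Σ αᵢΔT Lᵢ = 16.3×10⁻⁶×138×800 + 13.5×10⁻⁶×138×850 + 1.9×10⁻⁶×138×390 = 3.485 mm.
The walls prevent any net length change, so an axial force P (same in every segment) develops. Compatibility: P · Σ Lᵢ/(AᵢEᵢ) = δ_free.
The series flexibility is Σ Lᵢ/(AᵢEᵢ) = 800/(650×120×10³) + 850/(650×208×10³) + 390/(950×144×10³) = 1.939×10⁻⁵ mm/N.
Hence P = δ_free / Σ(L/AE) = 3.485/1.939×10⁻⁵ = 179.7 kN (tensile).
σ_{copper} = P / A = 179700 / 650 = 276.5 MPa.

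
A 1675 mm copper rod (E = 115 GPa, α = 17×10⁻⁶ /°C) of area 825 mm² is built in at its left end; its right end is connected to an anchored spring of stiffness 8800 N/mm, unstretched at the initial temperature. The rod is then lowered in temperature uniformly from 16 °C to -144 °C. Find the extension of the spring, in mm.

δ ≈ 3.94 mm

The unrestrained thermal change is αΔT L = 17×10⁻⁶ × 160 × 1675 = 4.556 mm.
With a force P in the spring, the elastic change of the rod is PL/(AE) and that of the spring is P/k; compatibility requires their sum to equal δ_free.
So P = δ_free / [L/(AE) + 1/k] = 4.556 / [ 1675/(825×115×10³) + 1/(8800) ].
P = 4.556 / 0.0001313 = 34700 N.
Spring extension = P/k = 34700/(8800) = 3.943 mm.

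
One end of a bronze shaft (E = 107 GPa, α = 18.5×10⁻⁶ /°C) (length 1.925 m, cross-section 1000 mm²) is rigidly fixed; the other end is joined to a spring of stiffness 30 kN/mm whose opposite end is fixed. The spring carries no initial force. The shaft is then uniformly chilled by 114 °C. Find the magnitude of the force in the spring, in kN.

The unrestrained thermal change is αΔT L = 18.5×10⁻⁶ × 114 × 1925 = 4.06 mm.
With a force P in the spring, the elastic change of the shaft is PL/(AE) and that of the spring is P/k; compatibility requires their sum to equal δ_free.
P [ L/(AE) + 1/k ] = δ_free → P [ 1925/(1000×107×10³) + 1/(30×10³) ] = 4.06.
P = 4.06 / 5.132×10⁻⁵ = 79100 N.

P ≈ 79.1 kN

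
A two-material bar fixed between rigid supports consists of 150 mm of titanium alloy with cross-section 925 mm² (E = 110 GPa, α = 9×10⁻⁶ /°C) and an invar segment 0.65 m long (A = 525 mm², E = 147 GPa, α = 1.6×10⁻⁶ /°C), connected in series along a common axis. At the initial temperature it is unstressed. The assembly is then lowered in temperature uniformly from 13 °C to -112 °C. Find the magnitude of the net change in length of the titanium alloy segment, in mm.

If the supports were absent, the total length change would be Σ αᵢΔT Lᵢ = 9×10⁻⁶×125×150 + 1.6×10⁻⁶×125×650 = 0.2987 mm.
The rigid supports impose zero overall length change; the single axial force P common to all segments must satisfy P Σ Lᵢ/(AᵢEᵢ) = δ_free.
Σ Lᵢ/(AᵢEᵢ) = 150/(925×110×10³) + 650/(525×147×10³) = 9.897×10⁻⁶ mm/N.
Hence P = δ_free / Σ(L/AE) = 0.2987/9.897×10⁻⁶ = 30.19 kN (tensile).
For the titanium alloy segment, free thermal change = 9×10⁻⁶×125×150 = 0.1688 mm and elastic change from P = 30190×150/(925×110×10³) = 0.0445 mm; these oppose, so the net change is 0.124 mm (segment shortens).

|ΔL| ≈ 0.124 mm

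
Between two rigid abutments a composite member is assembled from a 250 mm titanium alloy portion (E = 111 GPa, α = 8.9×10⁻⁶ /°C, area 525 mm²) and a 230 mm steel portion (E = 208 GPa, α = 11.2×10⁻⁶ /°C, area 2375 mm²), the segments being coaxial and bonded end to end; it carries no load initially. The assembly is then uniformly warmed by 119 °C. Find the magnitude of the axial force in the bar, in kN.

P ≈ 120 kN (compressive)

With the walls removed the bar would change length by δ_free = Σ αᵢΔT Lᵢ = 8.9×10⁻⁶×119×250 + 11.2×10⁻⁶×119×230 = 0.5713 mm.
The rigid supports impose zero overall length change; the single axial force P common to all segments must satisfy P Σ Lᵢ/(AᵢEᵢ) = δ_free.
The series flexibility is Σ Lᵢ/(AᵢEᵢ) = 250/(525×111×10³) + 230/(2375×208×10³) = 4.756×10⁻⁶ mm/N.
So P = 0.5713 / 4.756×10⁻⁶ = 120.1 kN, compressive.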